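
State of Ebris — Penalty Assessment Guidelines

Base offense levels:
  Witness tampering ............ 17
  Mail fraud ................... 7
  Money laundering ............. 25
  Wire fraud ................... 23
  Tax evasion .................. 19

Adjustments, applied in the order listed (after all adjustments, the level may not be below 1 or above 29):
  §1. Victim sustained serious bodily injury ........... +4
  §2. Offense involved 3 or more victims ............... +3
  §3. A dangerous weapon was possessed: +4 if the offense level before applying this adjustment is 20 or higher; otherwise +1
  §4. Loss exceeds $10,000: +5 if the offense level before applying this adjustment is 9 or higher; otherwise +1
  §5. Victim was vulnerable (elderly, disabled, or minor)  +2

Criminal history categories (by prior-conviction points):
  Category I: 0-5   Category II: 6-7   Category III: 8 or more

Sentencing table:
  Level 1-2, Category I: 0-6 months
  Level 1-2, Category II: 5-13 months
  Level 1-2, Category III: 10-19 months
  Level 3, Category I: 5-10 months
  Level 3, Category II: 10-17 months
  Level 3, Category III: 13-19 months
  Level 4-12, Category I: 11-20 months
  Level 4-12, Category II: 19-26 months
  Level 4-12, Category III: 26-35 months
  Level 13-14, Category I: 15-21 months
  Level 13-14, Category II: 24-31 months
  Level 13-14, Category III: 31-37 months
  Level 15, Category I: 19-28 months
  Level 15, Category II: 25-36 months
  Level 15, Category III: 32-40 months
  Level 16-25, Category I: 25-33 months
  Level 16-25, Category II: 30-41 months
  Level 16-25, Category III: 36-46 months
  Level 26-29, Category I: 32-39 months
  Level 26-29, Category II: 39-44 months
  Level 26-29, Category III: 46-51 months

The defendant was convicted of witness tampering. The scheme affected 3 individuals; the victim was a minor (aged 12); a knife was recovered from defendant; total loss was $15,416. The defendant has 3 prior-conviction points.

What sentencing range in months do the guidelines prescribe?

32-39 months

Base offense level for witness tampering: 17.
§2 applies: 17 + 3 = 20.
§3 applies (level before this adjustment is 20 ≥ 20, so +4): 20 + 4 = 24.
§4 applies (level before this adjustment is 24 ≥ 9, so +5): 24 + 5 = 29.
§5 applies: 29 + 2 = 31.
Level 31 exceeds the maximum of 29; capped at 29.
Final offense level: 29.
Criminal history: 3 prior points → Category I (0-5).
Level 29 falls in the 26-29 band.
Grid: Level 26-29 × Category I = 32-39 months.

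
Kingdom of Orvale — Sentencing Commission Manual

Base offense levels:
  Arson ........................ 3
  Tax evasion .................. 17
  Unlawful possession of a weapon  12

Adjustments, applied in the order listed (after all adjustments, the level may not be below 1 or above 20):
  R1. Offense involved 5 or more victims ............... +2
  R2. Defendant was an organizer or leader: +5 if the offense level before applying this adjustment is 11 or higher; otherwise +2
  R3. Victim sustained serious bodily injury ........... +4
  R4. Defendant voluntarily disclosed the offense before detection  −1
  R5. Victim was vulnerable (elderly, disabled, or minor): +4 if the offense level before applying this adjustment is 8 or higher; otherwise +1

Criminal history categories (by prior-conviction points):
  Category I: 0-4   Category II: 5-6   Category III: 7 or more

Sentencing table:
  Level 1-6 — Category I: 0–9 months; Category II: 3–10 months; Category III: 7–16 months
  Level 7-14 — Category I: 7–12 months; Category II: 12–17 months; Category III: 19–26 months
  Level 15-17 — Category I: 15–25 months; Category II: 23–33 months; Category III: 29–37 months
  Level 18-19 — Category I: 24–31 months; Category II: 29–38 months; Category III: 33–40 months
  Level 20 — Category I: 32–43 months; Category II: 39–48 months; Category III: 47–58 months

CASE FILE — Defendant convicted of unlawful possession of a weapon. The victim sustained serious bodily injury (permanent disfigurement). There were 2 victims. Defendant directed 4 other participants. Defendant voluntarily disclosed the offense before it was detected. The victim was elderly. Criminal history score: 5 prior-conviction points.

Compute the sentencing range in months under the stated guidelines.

39-48 months

Base offense level for unlawful possession of a weapon: 12.
R1 does not apply.
R2 applies (level before this adjustment is 12 ≥ 11, so +5): 12 + 5 = 17.
R3 applies: 17 + 4 = 21.
R4 applies: 21 − 1 = 20.
R5 applies (level before this adjustment is 20 ≥ 8, so +4): 20 + 4 = 24.
Level 24 exceeds the maximum of 20; capped at 20.
Final offense level: 20.
Criminal history: 5 prior points → Category II (5-6).
Level 20 falls in the 20 band.
Grid: Level 20 × Category II = 39-48 months.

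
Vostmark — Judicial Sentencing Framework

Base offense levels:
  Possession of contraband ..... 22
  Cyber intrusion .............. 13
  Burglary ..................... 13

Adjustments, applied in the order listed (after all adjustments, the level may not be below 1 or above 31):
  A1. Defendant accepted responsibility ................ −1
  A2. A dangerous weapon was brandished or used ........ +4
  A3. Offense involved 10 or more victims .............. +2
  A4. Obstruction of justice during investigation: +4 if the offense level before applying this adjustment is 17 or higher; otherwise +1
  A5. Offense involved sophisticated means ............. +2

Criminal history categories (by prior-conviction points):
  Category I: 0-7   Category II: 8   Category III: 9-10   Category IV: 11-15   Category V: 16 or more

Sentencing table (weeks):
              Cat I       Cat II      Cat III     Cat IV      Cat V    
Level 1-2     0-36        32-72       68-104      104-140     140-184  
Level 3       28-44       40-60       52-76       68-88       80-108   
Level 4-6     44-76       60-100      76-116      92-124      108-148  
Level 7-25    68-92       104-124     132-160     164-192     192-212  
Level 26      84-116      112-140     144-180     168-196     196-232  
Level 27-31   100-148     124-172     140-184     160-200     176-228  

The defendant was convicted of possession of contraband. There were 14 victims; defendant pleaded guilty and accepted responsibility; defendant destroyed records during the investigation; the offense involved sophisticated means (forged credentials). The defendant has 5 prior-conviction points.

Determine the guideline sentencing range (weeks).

100-148 weeks

Base offense level for possession of contraband: 22.
A1 applies: 22 − 1 = 21.
A2 does not apply.
A3 applies: 21 + 2 = 23.
A4 applies (level before this adjustment is 23 ≥ 17, so +4): 23 + 4 = 27.
A5 applies: 27 + 2 = 29.
Final offense level: 29.
Criminal history: 5 prior points → Category I (0-7).
Level 29 falls in the 27-31 band.
Grid: Level 27-31 × Category I = 100-148 weeks.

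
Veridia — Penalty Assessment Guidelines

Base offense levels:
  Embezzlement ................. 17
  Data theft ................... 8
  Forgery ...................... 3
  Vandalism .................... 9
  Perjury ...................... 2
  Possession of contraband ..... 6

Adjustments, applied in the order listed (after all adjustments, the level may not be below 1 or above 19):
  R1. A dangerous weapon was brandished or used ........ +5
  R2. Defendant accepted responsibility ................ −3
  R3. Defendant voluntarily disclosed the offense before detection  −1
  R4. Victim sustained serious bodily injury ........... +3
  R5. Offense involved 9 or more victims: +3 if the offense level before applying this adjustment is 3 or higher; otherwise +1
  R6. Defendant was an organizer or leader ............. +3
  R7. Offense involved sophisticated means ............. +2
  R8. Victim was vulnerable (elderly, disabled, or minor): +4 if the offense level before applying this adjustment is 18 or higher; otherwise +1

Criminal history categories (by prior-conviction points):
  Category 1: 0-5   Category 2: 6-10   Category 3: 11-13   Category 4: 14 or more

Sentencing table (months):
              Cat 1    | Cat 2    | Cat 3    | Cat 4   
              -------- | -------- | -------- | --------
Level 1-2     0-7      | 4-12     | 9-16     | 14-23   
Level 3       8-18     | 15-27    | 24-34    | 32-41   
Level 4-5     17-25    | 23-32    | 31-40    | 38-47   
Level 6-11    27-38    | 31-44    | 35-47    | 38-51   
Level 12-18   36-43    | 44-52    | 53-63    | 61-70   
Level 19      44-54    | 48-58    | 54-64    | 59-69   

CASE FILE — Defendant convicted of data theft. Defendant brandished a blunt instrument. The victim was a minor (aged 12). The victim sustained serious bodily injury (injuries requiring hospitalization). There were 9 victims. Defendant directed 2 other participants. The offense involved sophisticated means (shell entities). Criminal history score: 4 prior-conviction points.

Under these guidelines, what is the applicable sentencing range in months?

Base offense level for data theft: 8.
R1 applies: 8 + 5 = 13.
R2 does not apply.
R3 does not apply.
R4 applies: 13 + 3 = 16.
R5 applies (level before this adjustment is 16 ≥ 3, so +3): 16 + 3 = 19.
R6 applies: 19 + 3 = 22.
R7 applies: 22 + 2 = 24.
R8 applies (level before this adjustment is 24 ≥ 18, so +4): 24 + 4 = 28.
Level 28 exceeds the maximum of 19; capped at 19.
Final offense level: 19.
Criminal history: 4 prior points → Category 1 (0-5).
Level 19 falls in the 19 band.
Grid: Level 19 × Category 1 = 44-54 months.

44-54 months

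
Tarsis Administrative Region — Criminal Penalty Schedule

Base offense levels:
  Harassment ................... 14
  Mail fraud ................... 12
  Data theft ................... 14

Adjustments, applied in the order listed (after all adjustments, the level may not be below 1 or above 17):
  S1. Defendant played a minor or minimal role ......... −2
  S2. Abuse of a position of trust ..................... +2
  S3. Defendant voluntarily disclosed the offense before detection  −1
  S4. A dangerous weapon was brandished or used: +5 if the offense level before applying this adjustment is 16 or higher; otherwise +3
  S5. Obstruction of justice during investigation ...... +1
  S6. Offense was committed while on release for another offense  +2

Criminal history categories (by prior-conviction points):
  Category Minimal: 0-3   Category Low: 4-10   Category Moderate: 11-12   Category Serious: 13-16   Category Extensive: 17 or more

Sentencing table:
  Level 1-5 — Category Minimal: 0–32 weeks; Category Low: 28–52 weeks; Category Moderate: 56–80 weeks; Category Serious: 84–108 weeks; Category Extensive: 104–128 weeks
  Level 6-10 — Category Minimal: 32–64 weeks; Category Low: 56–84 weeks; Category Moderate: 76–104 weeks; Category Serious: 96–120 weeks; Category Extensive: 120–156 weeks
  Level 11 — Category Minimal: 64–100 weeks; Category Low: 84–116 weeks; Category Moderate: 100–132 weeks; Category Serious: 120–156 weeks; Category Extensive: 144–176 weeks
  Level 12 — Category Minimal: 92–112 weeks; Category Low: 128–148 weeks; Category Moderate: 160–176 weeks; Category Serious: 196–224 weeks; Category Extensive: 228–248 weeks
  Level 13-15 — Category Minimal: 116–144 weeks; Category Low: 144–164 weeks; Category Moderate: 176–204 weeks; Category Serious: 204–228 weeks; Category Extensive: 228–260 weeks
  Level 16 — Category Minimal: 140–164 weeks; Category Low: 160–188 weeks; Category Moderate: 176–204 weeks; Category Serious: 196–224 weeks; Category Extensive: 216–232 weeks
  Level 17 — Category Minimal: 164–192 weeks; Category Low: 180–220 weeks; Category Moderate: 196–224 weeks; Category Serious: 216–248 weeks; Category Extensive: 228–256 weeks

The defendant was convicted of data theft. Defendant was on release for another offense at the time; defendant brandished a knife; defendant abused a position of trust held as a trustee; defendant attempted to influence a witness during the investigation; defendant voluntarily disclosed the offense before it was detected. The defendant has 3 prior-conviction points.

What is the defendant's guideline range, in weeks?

Base offense level for data theft: 14.
S2 applies: 14 + 2 = 16.
S3 applies: 16 − 1 = 15.
S4 applies (level before this adjustment is 15 < 16, so +3): 15 + 3 = 18.
S5 applies: 18 + 1 = 19.
S6 applies: 19 + 2 = 21.
Level 21 exceeds the maximum of 17; capped at 17.
Final offense level: 17.
Criminal history: 3 prior points → Category Minimal (0-3).
Level 17 falls in the 17 band.
Grid: Level 17 × Category Minimal = 164-192 weeks.

164-192 weeks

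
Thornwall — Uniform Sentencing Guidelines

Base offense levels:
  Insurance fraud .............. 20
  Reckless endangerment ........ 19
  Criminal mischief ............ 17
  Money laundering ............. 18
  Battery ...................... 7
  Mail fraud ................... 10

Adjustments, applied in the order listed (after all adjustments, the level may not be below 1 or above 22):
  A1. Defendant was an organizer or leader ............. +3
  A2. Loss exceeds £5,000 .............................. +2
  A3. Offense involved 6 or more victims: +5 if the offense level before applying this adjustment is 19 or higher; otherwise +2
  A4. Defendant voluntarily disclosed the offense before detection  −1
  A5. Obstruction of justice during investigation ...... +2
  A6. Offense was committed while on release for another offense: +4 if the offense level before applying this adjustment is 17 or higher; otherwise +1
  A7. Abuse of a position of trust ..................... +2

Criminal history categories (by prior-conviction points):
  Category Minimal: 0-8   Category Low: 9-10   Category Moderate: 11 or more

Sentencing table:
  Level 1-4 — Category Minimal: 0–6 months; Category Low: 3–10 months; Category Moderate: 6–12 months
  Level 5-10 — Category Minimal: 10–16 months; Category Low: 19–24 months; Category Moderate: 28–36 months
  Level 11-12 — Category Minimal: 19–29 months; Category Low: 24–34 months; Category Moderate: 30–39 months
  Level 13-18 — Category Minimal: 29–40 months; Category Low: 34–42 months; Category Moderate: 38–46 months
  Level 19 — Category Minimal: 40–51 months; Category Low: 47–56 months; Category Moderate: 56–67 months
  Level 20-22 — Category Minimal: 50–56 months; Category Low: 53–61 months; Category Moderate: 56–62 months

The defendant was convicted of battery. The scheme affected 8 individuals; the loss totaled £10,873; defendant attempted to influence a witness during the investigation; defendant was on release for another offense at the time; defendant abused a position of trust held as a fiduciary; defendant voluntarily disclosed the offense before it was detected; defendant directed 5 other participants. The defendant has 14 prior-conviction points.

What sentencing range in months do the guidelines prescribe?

Base offense level for battery: 7.
A1 applies: 7 + 3 = 10.
A2 applies: 10 + 2 = 12.
A3 applies (level before this adjustment is 12 < 19, so +2): 12 + 2 = 14.
A4 applies: 14 − 1 = 13.
A5 applies: 13 + 2 = 15.
A6 applies (level before this adjustment is 15 < 17, so +1): 15 + 1 = 16.
A7 applies: 16 + 2 = 18.
Final offense level: 18.
Criminal history: 14 prior points → Category Moderate (11+).
Level 18 falls in the 13-18 band.
Grid: Level 13-18 × Category Moderate = 38-46 months.

38-46 months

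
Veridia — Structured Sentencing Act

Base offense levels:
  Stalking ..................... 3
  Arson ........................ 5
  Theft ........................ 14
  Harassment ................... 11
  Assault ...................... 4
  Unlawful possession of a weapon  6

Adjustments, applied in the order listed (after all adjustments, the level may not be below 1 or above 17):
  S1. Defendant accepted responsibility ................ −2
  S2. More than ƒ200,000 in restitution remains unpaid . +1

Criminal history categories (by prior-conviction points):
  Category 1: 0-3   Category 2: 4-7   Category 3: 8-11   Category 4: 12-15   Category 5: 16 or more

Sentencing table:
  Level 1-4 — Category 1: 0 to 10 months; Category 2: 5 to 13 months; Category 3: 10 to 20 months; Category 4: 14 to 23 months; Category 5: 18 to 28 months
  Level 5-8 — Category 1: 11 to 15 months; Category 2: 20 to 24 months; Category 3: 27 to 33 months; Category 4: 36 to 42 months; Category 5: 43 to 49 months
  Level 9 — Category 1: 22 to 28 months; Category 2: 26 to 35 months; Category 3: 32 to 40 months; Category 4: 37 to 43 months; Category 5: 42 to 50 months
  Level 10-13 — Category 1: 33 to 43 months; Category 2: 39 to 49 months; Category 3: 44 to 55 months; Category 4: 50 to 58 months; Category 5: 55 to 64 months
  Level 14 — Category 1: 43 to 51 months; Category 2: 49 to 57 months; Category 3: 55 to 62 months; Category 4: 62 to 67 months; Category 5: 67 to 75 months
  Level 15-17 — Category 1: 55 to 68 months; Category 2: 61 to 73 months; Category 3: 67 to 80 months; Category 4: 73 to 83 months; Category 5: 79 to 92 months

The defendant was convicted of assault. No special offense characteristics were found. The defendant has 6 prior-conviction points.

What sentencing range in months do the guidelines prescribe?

5-13 months

Base offense level for assault: 4.
Final offense level: 4.
Criminal history: 6 prior points → Category 2 (4-7).
Level 4 falls in the 1-4 band.
Grid: Level 1-4 × Category 2 = 5-13 months.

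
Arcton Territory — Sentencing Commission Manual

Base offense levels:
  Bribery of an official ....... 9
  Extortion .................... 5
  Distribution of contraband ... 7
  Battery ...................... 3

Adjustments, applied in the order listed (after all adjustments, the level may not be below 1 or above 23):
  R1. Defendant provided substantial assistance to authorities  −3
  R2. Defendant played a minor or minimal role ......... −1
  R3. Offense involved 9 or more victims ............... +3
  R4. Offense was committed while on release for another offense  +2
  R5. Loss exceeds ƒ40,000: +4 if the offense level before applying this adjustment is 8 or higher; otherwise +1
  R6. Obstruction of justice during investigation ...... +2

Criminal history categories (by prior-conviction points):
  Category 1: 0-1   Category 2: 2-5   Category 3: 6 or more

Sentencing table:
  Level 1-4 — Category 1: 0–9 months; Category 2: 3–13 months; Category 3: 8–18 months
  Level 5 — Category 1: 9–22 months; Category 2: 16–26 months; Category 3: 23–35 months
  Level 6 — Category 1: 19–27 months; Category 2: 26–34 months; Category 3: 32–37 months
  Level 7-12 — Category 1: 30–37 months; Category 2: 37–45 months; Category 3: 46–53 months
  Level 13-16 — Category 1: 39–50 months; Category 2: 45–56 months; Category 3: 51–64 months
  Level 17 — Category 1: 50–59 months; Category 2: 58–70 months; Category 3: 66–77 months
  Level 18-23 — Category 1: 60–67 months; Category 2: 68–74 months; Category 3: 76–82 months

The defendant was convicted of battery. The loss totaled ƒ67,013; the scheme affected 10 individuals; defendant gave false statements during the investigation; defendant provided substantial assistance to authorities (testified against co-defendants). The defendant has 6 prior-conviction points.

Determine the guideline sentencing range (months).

Base offense level for battery: 3.
R1 applies: 3 − 3 = 0.
R2 does not apply.
R3 applies: 0 + 3 = 3.
R4 does not apply.
R5 applies (level before this adjustment is 3 < 8, so +1): 3 + 1 = 4.
R6 applies: 4 + 2 = 6.
Final offense level: 6.
Criminal history: 6 prior points → Category 3 (6+).
Level 6 falls in the 6 band.
Grid: Level 6 × Category 3 = 32-37 months.

32-37 months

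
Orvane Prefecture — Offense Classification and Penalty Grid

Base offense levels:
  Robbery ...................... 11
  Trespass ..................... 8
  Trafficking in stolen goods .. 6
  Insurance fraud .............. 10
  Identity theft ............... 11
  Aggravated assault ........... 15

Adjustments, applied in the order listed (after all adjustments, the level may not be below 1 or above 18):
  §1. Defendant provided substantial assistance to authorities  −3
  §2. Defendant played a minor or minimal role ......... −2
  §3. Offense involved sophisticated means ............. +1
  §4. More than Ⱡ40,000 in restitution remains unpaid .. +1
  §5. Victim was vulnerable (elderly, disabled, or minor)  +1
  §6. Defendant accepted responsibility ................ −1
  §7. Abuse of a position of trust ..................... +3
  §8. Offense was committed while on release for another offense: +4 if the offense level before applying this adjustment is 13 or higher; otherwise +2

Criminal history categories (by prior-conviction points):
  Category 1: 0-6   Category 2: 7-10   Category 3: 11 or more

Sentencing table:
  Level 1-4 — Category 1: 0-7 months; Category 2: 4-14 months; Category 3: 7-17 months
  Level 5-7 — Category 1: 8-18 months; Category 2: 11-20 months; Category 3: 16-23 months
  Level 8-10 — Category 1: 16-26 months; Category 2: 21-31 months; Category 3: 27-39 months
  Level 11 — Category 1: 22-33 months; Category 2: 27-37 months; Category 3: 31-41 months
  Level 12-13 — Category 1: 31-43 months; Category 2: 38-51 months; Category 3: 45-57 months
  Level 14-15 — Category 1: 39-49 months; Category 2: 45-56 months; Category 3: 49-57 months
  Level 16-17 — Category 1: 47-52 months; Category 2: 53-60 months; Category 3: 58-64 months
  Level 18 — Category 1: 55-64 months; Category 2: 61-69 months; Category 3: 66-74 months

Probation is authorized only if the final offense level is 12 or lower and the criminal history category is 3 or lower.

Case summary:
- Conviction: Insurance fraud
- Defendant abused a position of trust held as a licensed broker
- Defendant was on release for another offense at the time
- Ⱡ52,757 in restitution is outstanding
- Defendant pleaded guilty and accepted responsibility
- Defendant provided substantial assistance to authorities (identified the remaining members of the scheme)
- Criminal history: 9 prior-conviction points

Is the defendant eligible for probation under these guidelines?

Yes

Base offense level for insurance fraud: 10.
§1 applies: 10 − 3 = 7.
§4 applies: 7 + 1 = 8.
§5 does not apply.
§6 applies: 8 − 1 = 7.
§7 applies: 7 + 3 = 10.
§8 applies (level before this adjustment is 10 < 13, so +2): 10 + 2 = 12.
Final offense level: 12.
Criminal history: 9 prior points → Category 2 (7-10).
Level 12 falls in the 12-13 band.
Grid: Level 12-13 × Category 2 = 38-51 months.
Probation check: level 12 ≤ 12 and category 2 ≤ 3 → eligible.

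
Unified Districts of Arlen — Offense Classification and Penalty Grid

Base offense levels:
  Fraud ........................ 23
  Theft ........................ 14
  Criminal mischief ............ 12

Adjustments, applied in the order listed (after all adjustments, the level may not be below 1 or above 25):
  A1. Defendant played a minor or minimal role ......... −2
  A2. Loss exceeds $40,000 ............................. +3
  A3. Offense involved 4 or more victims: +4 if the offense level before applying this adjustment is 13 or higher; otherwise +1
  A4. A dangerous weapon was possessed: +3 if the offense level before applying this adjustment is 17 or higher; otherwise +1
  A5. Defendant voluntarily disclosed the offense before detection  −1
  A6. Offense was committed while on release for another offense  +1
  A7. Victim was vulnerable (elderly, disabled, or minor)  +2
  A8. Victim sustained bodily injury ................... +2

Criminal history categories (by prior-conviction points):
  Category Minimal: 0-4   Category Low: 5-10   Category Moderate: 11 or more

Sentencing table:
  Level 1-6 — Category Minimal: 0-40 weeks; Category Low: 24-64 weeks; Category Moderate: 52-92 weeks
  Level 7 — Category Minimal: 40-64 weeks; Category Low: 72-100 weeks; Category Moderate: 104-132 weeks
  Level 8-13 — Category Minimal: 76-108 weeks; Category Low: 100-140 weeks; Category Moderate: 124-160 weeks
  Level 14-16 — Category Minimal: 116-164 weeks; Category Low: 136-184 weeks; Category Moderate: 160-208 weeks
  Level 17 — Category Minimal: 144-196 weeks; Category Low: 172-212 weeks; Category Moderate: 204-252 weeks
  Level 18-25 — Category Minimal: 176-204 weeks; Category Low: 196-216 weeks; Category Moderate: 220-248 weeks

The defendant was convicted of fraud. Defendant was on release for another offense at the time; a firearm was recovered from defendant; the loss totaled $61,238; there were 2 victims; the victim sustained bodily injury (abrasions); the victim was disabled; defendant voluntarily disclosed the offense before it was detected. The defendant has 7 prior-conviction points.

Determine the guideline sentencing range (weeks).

Base offense level for fraud: 23.
A1 does not apply.
A2 applies: 23 + 3 = 26.
A3 does not apply.
A4 applies (level before this adjustment is 26 ≥ 17, so +3): 26 + 3 = 29.
A5 applies: 29 − 1 = 28.
A6 applies: 28 + 1 = 29.
A7 applies: 29 + 2 = 31.
A8 applies: 31 + 2 = 33.
Level 33 exceeds the maximum of 25; capped at 25.
Final offense level: 25.
Criminal history: 7 prior points → Category Low (5-10).
Level 25 falls in the 18-25 band.
Grid: Level 18-25 × Category Low = 196-216 weeks.

196-216 weeks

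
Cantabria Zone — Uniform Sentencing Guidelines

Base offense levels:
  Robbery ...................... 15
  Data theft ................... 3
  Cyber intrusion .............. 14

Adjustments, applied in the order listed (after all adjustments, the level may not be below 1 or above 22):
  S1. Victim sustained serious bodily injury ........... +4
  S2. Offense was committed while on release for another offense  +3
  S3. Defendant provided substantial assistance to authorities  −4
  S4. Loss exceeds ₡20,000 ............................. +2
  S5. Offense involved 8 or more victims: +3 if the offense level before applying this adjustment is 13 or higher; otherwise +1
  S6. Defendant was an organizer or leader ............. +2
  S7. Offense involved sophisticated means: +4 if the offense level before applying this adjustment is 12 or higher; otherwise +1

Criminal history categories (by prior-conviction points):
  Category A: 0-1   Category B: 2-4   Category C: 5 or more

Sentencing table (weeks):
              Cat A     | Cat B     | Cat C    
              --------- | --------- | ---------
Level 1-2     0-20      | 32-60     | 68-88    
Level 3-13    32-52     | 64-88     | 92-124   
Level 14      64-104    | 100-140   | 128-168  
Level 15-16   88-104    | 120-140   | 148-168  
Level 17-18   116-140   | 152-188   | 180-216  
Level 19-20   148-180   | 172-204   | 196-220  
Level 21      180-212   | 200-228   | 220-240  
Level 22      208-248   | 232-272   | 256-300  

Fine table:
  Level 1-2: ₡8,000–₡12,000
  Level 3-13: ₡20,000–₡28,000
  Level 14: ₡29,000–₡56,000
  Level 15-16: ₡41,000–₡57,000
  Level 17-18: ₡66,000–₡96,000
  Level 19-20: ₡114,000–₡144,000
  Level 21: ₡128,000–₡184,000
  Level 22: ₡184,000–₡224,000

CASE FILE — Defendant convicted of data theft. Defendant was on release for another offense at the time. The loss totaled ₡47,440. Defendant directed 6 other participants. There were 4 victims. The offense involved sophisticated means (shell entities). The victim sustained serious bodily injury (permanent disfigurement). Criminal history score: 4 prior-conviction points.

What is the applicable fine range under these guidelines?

Base offense level for data theft: 3.
S1 applies: 3 + 4 = 7.
S2 applies: 7 + 3 = 10.
S4 applies: 10 + 2 = 12.
S5 does not apply.
S6 applies: 12 + 2 = 14.
S7 applies (level before this adjustment is 14 ≥ 12, so +4): 14 + 4 = 18.
Final offense level: 18.
Level 18 falls in the 17-18 band.
Fine table: Level 17-18 → ₡66,000–₡96,000.

₡66,000–₡96,000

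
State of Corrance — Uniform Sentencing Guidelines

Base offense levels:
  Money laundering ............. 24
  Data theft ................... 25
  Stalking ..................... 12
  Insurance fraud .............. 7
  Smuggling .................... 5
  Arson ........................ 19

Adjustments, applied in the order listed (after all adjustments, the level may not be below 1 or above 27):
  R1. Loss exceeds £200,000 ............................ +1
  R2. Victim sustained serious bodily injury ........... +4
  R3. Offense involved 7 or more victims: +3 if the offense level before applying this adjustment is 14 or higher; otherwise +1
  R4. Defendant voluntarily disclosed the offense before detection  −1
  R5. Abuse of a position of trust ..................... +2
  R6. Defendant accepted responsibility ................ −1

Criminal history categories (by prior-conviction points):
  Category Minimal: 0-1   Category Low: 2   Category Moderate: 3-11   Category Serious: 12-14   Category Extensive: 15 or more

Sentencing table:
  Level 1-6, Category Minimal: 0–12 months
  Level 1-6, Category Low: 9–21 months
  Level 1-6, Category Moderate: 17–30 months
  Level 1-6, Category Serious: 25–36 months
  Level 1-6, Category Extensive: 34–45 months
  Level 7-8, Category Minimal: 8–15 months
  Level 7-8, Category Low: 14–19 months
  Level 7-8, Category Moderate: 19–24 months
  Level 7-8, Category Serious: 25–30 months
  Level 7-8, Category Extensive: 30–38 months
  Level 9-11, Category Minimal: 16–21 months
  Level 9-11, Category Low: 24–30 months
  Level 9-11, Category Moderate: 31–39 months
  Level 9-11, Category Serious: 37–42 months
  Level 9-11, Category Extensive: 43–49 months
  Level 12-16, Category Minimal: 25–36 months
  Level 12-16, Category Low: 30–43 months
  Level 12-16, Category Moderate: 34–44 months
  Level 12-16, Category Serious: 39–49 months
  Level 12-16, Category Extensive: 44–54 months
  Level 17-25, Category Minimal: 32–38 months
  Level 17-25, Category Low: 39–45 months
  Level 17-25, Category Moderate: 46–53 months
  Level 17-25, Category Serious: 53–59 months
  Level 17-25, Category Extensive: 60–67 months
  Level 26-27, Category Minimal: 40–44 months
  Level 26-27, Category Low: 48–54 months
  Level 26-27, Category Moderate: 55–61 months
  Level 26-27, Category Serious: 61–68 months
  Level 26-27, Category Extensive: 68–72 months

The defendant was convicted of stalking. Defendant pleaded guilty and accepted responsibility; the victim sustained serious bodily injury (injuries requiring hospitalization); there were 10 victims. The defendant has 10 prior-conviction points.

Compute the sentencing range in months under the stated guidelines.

Base offense level for stalking: 12.
R2 applies: 12 + 4 = 16.
R3 applies (level before this adjustment is 16 ≥ 14, so +3): 16 + 3 = 19.
R5 does not apply.
R6 applies: 19 − 1 = 18.
Final offense level: 18.
Criminal history: 10 prior points → Category Moderate (3-11).
Level 18 falls in the 17-25 band.
Grid: Level 17-25 × Category Moderate = 46-53 months.

46-53 months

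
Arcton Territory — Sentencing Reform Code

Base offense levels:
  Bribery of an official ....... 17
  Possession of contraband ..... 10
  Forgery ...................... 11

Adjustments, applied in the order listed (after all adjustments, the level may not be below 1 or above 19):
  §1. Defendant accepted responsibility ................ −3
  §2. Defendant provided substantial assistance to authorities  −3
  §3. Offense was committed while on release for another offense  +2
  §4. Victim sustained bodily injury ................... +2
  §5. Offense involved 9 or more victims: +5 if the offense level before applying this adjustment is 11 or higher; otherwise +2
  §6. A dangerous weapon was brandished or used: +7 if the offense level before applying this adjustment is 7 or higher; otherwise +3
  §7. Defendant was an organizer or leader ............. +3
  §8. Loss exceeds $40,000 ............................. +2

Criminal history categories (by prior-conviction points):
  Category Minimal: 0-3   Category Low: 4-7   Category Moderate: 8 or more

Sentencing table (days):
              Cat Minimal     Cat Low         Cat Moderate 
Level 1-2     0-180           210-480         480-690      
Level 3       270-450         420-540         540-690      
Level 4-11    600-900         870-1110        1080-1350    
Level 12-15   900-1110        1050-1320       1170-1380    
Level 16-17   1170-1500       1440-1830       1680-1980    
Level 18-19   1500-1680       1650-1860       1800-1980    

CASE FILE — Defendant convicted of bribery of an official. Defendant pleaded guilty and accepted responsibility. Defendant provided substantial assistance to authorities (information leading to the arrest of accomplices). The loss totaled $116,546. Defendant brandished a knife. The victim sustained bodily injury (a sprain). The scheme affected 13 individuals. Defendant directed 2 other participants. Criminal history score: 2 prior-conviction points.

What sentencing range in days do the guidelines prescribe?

Base offense level for bribery of an official: 17.
§1 applies: 17 − 3 = 14.
§2 applies: 14 − 3 = 11.
§4 applies: 11 + 2 = 13.
§5 applies (level before this adjustment is 13 ≥ 11, so +5): 13 + 5 = 18.
§6 applies (level before this adjustment is 18 ≥ 7, so +7): 18 + 7 = 25.
§7 applies: 25 + 3 = 28.
§8 applies: 28 + 2 = 30.
Level 30 exceeds the maximum of 19; capped at 19.
Final offense level: 19.
Criminal history: 2 prior points → Category Minimal (0-3).
Level 19 falls in the 18-19 band.
Grid: Level 18-19 × Category Minimal = 1500-1680 days.

1500-1680 days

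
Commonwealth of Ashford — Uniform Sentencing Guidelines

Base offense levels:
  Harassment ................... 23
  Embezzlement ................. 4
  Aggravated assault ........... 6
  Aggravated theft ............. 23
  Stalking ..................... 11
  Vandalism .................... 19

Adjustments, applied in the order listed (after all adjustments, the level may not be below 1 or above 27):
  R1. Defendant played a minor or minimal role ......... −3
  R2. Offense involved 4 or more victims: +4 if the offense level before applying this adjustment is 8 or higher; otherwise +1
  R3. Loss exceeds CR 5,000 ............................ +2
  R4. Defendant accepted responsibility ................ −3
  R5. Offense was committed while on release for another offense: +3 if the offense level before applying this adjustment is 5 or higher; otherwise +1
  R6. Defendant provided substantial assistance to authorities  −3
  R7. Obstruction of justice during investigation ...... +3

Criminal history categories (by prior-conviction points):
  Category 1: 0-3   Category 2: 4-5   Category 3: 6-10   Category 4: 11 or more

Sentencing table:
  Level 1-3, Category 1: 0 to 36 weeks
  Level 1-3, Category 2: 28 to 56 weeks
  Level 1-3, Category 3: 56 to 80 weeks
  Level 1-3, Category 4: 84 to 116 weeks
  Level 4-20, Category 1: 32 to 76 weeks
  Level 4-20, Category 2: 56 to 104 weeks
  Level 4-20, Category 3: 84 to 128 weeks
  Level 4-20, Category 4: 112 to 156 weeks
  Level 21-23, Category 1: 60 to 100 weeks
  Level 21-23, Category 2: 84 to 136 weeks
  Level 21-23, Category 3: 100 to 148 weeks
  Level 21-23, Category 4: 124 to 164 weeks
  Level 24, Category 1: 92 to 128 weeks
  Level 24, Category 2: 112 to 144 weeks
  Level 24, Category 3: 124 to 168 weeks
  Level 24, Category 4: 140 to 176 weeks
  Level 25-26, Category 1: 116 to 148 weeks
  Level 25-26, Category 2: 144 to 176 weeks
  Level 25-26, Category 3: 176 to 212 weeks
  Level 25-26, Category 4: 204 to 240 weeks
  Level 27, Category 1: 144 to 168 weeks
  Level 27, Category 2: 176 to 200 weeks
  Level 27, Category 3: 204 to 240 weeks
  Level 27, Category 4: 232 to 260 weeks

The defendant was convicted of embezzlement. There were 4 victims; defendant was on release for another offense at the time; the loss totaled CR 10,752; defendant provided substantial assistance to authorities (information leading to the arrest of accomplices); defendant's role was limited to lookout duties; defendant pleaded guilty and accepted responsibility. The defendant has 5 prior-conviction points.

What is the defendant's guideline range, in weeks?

28-56 weeks

Base offense level for embezzlement: 4.
R1 applies: 4 − 3 = 1.
R2 applies (level before this adjustment is 1 < 8, so +1): 1 + 1 = 2.
R3 applies: 2 + 2 = 4.
R4 applies: 4 − 3 = 1.
R5 applies (level before this adjustment is 1 < 5, so +1): 1 + 1 = 2.
R6 applies: 2 − 3 = -1.
Level -1 is below the minimum of 1; floored at 1.
Final offense level: 1.
Criminal history: 5 prior points → Category 2 (4-5).
Level 1 falls in the 1-3 band.
Grid: Level 1-3 × Category 2 = 28-56 weeks.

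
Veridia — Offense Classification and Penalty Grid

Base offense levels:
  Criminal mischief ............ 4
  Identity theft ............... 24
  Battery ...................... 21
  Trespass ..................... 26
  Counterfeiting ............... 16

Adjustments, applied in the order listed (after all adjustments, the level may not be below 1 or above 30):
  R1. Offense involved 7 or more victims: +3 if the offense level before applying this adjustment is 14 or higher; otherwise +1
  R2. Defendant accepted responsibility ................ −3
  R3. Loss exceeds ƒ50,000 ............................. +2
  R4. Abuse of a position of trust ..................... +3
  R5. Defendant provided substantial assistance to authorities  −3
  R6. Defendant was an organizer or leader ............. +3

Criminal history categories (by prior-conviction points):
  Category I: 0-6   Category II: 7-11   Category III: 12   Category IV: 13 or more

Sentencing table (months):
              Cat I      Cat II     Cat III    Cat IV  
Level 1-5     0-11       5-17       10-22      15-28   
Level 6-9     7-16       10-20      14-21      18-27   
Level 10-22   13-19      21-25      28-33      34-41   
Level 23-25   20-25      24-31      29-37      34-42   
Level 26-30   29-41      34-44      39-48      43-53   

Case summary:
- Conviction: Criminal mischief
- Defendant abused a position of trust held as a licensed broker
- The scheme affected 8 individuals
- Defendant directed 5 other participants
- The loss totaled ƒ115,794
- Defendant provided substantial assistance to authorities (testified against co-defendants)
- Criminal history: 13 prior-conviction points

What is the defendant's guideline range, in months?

Base offense level for criminal mischief: 4.
R1 applies (level before this adjustment is 4 < 14, so +1): 4 + 1 = 5.
R2 does not apply.
R3 applies: 5 + 2 = 7.
R4 applies: 7 + 3 = 10.
R5 applies: 10 − 3 = 7.
R6 applies: 7 + 3 = 10.
Final offense level: 10.
Criminal history: 13 prior points → Category IV (13+).
Level 10 falls in the 10-22 band.
Grid: Level 10-22 × Category IV = 34-41 months.

34-41 months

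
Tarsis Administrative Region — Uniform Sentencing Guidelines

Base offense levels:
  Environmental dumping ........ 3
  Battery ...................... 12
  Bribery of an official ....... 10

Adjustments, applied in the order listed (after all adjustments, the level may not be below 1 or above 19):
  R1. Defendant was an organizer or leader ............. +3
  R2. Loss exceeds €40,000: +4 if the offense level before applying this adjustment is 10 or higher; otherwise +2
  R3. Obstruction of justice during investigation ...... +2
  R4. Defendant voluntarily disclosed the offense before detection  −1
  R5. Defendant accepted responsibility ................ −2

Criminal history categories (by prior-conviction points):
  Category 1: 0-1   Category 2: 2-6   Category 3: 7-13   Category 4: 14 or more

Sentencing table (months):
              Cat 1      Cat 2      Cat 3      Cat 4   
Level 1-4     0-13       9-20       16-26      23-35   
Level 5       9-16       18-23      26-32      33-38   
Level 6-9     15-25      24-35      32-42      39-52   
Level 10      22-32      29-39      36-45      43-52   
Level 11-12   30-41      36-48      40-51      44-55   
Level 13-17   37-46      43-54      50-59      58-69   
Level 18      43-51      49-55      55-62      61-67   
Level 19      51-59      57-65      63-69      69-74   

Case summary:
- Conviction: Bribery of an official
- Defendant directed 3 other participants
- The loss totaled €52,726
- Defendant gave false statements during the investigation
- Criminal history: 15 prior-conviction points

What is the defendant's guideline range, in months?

69-74 months

Base offense level for bribery of an official: 10.
R1 applies: 10 + 3 = 13.
R2 applies (level before this adjustment is 13 ≥ 10, so +4): 13 + 4 = 17.
R3 applies: 17 + 2 = 19.
R5 does not apply.
Final offense level: 19.
Criminal history: 15 prior points → Category 4 (14+).
Level 19 falls in the 19 band.
Grid: Level 19 × Category 4 = 69-74 months.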